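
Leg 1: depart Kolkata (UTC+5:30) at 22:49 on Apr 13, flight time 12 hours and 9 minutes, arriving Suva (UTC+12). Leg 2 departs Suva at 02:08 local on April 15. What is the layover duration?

Convert departure to UTC: 22:49 − 5:30 = 17:19 UTC on Apr 13.
Add 12 hours and 9 minutes flight time → 05:28 UTC (Apr 14).
Suva is UTC+12:00, so local arrival = 05:28 + 12:00 = 17:28 on Apr 14.
Layover = 02:08 − 17:28 (+1 day) = 8 hours 40 minutes.

8 hours 40 minutes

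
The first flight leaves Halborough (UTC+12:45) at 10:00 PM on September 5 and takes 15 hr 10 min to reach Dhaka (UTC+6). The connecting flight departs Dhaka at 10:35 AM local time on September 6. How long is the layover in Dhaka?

Convert departure to UTC: 10:00 PM − 12:45 = 9:15 AM UTC on Sep 5.
Add 15 hours 10 minutes flight time → 12:25 AM UTC (Sep 6).
Dhaka is UTC+6:00, so local arrival = 12:25 AM + 6:00 = 6:25 AM on Sep 6.
Layover = 10:35 AM − 6:25 AM = 4 hours 10 minutes.

4 hours 10 minutes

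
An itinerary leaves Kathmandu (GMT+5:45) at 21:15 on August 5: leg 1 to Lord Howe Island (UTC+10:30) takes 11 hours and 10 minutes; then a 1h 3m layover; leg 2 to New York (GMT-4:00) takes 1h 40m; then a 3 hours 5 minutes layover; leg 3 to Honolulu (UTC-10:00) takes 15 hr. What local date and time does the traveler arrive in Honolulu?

Convert departure to UTC: 21:15 − 5:45 = 15:30 UTC on Aug 5.
Add 11 hours and 10 minutes leg 1 → 02:40 UTC (Aug 6).
Add 1 hour 3 minutes layover in Lord Howe Island → 03:43 UTC.
Add 1 hour and 40 minutes leg 2 → 05:23 UTC.
Add 3 hours and 5 minutes layover in New York → 08:28 UTC.
Add 15 hours leg 3 → 23:28 UTC.
Honolulu is UTC−10:00, so local arrival = 23:28 − 10:00 = 13:28 on Aug 6.

13:28 on Aug 6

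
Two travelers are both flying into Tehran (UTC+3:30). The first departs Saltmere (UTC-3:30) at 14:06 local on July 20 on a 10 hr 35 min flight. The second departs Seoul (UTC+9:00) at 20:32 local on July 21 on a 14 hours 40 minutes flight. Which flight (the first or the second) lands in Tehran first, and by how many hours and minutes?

Flight 1 in UTC: 14:06 + 3:30 = 17:36 on Jul 20.
+10 hours and 35 minutes → arrive 04:11 UTC on Jul 21.
Flight 2 in UTC: 20:32 − 9:00 = 11:32 on Jul 21.
+14 hours 40 minutes → arrive 02:12 UTC on Jul 22.
Flight 1 lands earlier by 22 hours 1 minute.

the first, by 22 hours 1 minute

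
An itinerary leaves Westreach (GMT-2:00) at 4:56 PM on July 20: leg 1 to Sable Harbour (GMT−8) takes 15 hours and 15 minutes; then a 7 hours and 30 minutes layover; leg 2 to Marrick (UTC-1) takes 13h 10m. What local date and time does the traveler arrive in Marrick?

Convert departure to UTC: 4:56 PM + 2:00 = 6:56 PM UTC on Jul 20.
Add 15 hours 15 minutes leg 1 → 10:11 AM UTC (Jul 21).
Add 7 hours and 30 minutes layover in Sable Harbour → 5:41 PM UTC.
Add 13 hours and 10 minutes leg 2 → 6:51 AM UTC (Jul 22).
Marrick is UTC−1:00, so local arrival = 6:51 AM − 1:00 = 5:51 AM on Jul 22.

5:51 AM on Jul 22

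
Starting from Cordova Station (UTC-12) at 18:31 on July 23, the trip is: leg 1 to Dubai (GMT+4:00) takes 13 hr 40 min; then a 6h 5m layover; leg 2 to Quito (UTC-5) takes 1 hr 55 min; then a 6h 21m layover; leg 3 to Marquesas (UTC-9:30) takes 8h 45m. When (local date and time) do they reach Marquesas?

Convert departure to UTC: 18:31 + 12:00 = 06:31 UTC on Jul 24.
Add 13 hours and 40 minutes leg 1 → 20:11 UTC.
Add 6 hours and 5 minutes layover in Dubai → 02:16 UTC (Jul 25).
Add 1 hour 55 minutes leg 2 → 04:11 UTC.
Add 6 hours and 21 minutes layover in Quito → 10:32 UTC.
Add 8 hours and 45 minutes leg 3 → 19:17 UTC.
Marquesas is UTC−9:30, so local arrival = 19:17 − 9:30 = 09:47 on Jul 25.

09:47 on Jul 25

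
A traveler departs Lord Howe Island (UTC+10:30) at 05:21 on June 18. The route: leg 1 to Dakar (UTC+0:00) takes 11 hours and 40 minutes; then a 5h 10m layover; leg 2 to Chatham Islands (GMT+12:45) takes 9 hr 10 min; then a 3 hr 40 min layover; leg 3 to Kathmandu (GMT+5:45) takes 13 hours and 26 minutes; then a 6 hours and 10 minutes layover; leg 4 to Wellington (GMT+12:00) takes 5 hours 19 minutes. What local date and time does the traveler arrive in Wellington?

Convert departure to UTC: 05:21 − 10:30 = 18:51 UTC on Jun 17.
Add 11 hours 40 minutes leg 1 → 06:31 UTC (Jun 18).
Add 5 hours 10 minutes layover in Dakar → 11:41 UTC.
Add 9 hours 10 minutes leg 2 → 20:51 UTC.
Add 3 hours and 40 minutes layover in Chatham Islands → 00:31 UTC (Jun 19).
Add 13 hours 26 minutes leg 3 → 13:57 UTC.
Add 6 hours and 10 minutes layover in Kathmandu → 20:07 UTC.
Add 5 hours 19 minutes leg 4 → 01:26 UTC (Jun 20).
Wellington is UTC+12:00, so local arrival = 01:26 + 12:00 = 13:26 on Jun 20.

13:26 on June 20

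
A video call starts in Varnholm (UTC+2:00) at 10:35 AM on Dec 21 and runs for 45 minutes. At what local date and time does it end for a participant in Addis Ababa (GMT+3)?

Addis Ababa is 1:00 ahead of Varnholm.
After 45 minutes it is 11:20 AM in Varnholm.
Shift by the zone difference: 11:20 AM + 1:00 = 12:20 PM on Dec 21 in Addis Ababa.

12:20 PM on December 21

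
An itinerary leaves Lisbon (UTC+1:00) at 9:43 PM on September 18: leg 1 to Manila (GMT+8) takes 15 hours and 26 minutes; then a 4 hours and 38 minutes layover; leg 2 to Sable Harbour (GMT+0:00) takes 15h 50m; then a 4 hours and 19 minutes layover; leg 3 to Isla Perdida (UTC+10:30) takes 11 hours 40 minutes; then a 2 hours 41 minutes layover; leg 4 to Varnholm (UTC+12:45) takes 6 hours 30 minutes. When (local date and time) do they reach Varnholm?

Convert departure to UTC: 9:43 PM − 1:00 = 8:43 PM UTC on Sep 18.
Add 15 hours and 26 minutes leg 1 → 12:09 PM UTC (Sep 19).
Add 4 hours 38 minutes layover in Manila → 4:47 PM UTC.
Add 15 hours 50 minutes leg 2 → 8:37 AM UTC (Sep 20).
Add 4 hours and 19 minutes layover in Sable Harbour → 12:56 PM UTC.
Add 11 hours and 40 minutes leg 3 → 12:36 AM UTC (Sep 21).
Add 2 hours and 41 minutes layover in Isla Perdida → 3:17 AM UTC.
Add 6 hours 30 minutes leg 4 → 9:47 AM UTC.
Varnholm is UTC+12:45, so local arrival = 9:47 AM + 12:45 = 10:32 PM on Sep 21.

10:32 PM on September 21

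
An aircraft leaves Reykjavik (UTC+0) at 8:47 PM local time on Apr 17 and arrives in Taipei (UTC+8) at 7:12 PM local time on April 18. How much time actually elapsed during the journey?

Taipei is 8:00 ahead of Reykjavik.
Clock-face elapsed time (ignoring zones) is 22 hours 25 minutes.
Actual elapsed = 22 hours 25 minutes − 8:00 = 14 hours 25 minutes.

14 hours 25 minutes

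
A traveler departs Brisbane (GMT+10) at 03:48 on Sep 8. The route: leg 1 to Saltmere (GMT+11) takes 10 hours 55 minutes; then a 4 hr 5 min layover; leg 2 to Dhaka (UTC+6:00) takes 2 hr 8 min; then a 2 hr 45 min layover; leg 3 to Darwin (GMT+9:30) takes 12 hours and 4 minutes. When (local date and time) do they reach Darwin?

11:15 on September 9

Convert departure to UTC: 03:48 − 10:00 = 17:48 UTC on Sep 7.
Add 10 hours and 55 minutes leg 1 → 04:43 UTC (Sep 8).
Add 4 hours and 5 minutes layover in Saltmere → 08:48 UTC.
Add 2 hours and 8 minutes leg 2 → 10:56 UTC.
Add 2 hours and 45 minutes layover in Dhaka → 13:41 UTC.
Add 12 hours and 4 minutes leg 3 → 01:45 UTC (Sep 9).
Darwin is UTC+9:30, so local arrival = 01:45 + 9:30 = 11:15 on Sep 9.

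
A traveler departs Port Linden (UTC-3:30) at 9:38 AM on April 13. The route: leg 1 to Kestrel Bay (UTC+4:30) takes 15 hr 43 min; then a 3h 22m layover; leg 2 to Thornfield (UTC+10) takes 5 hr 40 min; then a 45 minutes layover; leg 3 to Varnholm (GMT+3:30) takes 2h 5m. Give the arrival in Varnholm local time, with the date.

8:13 PM on April 14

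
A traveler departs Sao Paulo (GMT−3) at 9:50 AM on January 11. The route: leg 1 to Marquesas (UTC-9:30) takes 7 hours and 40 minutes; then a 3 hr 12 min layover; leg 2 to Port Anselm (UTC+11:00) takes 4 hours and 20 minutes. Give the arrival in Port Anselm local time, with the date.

Convert departure to UTC: 9:50 AM + 3:00 = 12:50 PM UTC on Jan 11.
Add 7 hours 40 minutes leg 1 → 8:30 PM UTC.
Add 3 hours 12 minutes layover in Marquesas → 11:42 PM UTC.
Add 4 hours 20 minutes leg 2 → 4:02 AM UTC (Jan 12).
Port Anselm is UTC+11:00, so local arrival = 4:02 AM + 11:00 = 3:02 PM on Jan 12.

3:02 PM on January 12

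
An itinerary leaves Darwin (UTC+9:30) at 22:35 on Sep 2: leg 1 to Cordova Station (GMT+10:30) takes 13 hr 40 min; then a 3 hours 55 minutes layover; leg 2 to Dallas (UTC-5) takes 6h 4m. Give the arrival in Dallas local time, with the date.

Convert departure to UTC: 22:35 − 9:30 = 13:05 UTC on Sep 2.
Add 13 hours and 40 minutes leg 1 → 02:45 UTC (Sep 3).
Add 3 hours 55 minutes layover in Cordova Station → 06:40 UTC.
Add 6 hours and 4 minutes leg 2 → 12:44 UTC.
Dallas is UTC−5:00, so local arrival = 12:44 − 5:00 = 07:44 on Sep 3.

07:44 on September 3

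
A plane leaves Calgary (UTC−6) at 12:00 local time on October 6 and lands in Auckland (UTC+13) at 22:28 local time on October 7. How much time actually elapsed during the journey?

Departure in UTC: 12:00 + 6:00 = 18:00 on Oct 6.
Arrival in UTC: 22:28 − 13:00 = 09:28 on Oct 7.
Elapsed = 09:28 − 18:00 (+1 day) = 15 hours 28 minutes.

15 hours 28 minutes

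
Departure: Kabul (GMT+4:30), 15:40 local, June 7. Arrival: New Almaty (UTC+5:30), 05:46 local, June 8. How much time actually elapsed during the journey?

13 hours 6 minutes

Departure in UTC: 15:40 − 4:30 = 11:10 on Jun 7.
Arrival in UTC: 05:46 − 5:30 = 00:16 on Jun 8.
Elapsed = 00:16 − 11:10 (+1 day) = 13 hours 6 minutes.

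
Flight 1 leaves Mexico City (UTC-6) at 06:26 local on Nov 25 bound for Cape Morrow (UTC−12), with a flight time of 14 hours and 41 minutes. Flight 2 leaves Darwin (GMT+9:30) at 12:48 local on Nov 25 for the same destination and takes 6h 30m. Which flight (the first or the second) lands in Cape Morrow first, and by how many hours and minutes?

Flight 1 in UTC: 06:26 + 6:00 = 12:26 on Nov 25.
+14 hours and 41 minutes → arrive 03:07 UTC on Nov 26.
Flight 2 in UTC: 12:48 − 9:30 = 03:18 on Nov 25.
+6 hours and 30 minutes → arrive 09:48 UTC on Nov 25.
Flight 2 lands earlier by 17 hours 19 minutes.

the second, by 17 hours 19 minutes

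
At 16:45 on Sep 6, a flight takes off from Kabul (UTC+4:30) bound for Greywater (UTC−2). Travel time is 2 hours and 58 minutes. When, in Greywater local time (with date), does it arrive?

Convert departure to UTC: 16:45 − 4:30 = 12:15 UTC on Sep 6.
Add 2 hours and 58 minutes travel time → 15:13 UTC.
Greywater is UTC−2:00, so local arrival = 15:13 − 2:00 = 13:13 on Sep 6.

13:13 on Sep 6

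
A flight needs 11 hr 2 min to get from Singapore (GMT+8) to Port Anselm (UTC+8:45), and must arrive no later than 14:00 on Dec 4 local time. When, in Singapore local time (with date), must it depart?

02:13 on December 4

Target arrival in UTC: 14:00 − 8:45 = 05:15 on Dec 4.
Subtract 11 hours and 2 minutes → departure 18:13 UTC on Dec 3.
Singapore is UTC+8:00: 18:13 + 8:00 = 02:13 on Dec 4.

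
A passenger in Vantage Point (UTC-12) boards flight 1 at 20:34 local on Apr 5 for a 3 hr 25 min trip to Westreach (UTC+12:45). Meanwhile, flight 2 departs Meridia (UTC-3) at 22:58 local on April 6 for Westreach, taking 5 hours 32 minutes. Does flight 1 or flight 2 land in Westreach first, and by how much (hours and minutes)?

Flight 1 in UTC: 20:34 + 12:00 = 08:34 on Apr 6.
+3 hours 25 minutes → arrive 11:59 UTC on Apr 6.
Flight 2 in UTC: 22:58 + 3:00 = 01:58 on Apr 7.
+5 hours and 32 minutes → arrive 07:30 UTC on Apr 7.
Flight 1 lands earlier by 19 hours 31 minutes.

the first, by 19 hours 31 minutes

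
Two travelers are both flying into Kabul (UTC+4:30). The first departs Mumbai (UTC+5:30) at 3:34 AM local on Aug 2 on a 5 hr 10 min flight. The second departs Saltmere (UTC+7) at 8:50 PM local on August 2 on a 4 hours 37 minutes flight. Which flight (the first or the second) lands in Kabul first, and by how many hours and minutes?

the first, by 15 hours 13 minutes

Flight 1 in UTC: 3:34 AM − 5:30 = 10:04 PM on Aug 1.
+5 hours 10 minutes → arrive 3:14 AM UTC on Aug 2.
Flight 2 in UTC: 8:50 PM − 7:00 = 1:50 PM on Aug 2.
+4 hours and 37 minutes → arrive 6:27 PM UTC on Aug 2.
Flight 1 lands earlier by 15 hours 13 minutes.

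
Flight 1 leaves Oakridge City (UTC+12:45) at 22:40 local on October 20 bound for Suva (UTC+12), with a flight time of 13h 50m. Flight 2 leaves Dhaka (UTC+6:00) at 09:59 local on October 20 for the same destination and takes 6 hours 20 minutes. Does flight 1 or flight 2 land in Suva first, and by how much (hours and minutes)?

the second, by 13 hours 26 minutes

Flight 1 in UTC: 22:40 − 12:45 = 09:55 on Oct 20.
+13 hours 50 minutes → arrive 23:45 UTC on Oct 20.
Flight 2 in UTC: 09:59 − 6:00 = 03:59 on Oct 20.
+6 hours 20 minutes → arrive 10:19 UTC on Oct 20.
Flight 2 lands earlier by 13 hours 26 minutes.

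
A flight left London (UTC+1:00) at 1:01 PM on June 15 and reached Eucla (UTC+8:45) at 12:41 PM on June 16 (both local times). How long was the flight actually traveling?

15 hours 55 minutes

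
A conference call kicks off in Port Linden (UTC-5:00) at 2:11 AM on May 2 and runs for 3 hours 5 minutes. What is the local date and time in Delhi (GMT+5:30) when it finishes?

3:46 PM on May 2

Delhi is 10:30 ahead of Port Linden.
After 3 hours and 5 minutes it is 5:16 AM in Port Linden.
Shift by the zone difference: 5:16 AM + 10:30 = 3:46 PM on May 2 in Delhi.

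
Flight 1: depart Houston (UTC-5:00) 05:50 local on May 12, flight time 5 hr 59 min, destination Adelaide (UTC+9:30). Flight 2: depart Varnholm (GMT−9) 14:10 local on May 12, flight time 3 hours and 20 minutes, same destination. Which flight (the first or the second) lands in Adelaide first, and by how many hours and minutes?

the first, by 9 hours 41 minutes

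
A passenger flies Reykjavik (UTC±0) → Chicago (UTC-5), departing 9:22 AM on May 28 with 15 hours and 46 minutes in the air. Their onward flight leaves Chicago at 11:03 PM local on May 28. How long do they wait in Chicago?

Reykjavik is at UTC+0, so departure is already 9:22 AM UTC on May 28.
Add 15 hours 46 minutes flight time → 1:08 AM UTC (May 29).
Chicago is UTC−5:00, so local arrival = 1:08 AM − 5:00 = 8:08 PM on May 28.
Layover = 11:03 PM − 8:08 PM = 2 hours 55 minutes.

2 hours 55 minutes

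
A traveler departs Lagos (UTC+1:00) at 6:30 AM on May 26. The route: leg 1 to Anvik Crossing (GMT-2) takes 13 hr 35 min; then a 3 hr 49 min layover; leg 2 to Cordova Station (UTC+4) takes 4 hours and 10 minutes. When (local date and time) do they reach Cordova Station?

7:04 AM on May 27

Convert departure to UTC: 6:30 AM − 1:00 = 5:30 AM UTC on May 26.
Add 13 hours and 35 minutes leg 1 → 7:05 PM UTC.
Add 3 hours 49 minutes layover in Anvik Crossing → 10:54 PM UTC.
Add 4 hours and 10 minutes leg 2 → 3:04 AM UTC (May 27).
Cordova Station is UTC+4:00, so local arrival = 3:04 AM + 4:00 = 7:04 AM on May 27.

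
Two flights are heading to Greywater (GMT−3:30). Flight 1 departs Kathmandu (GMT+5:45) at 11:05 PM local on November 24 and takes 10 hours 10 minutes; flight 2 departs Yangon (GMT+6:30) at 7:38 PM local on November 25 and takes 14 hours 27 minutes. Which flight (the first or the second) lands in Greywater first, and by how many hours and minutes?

the first, by 24 hours 5 minutes

Flight 1 in UTC: 11:05 PM − 5:45 = 5:20 PM on Nov 24.
+10 hours 10 minutes → arrive 3:30 AM UTC on Nov 25.
Flight 2 in UTC: 7:38 PM − 6:30 = 1:08 PM on Nov 25.
+14 hours 27 minutes → arrive 3:35 AM UTC on Nov 26.
Flight 1 lands earlier by 24 hours 5 minutes.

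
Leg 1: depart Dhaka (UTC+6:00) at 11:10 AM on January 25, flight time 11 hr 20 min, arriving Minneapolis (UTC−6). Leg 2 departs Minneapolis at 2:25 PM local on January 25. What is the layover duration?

3 hours 55 minutes

Convert departure to UTC: 11:10 AM − 6:00 = 5:10 AM UTC on Jan 25.
Add 11 hours and 20 minutes flight time → 4:30 PM UTC.
Minneapolis is UTC−6:00, so local arrival = 4:30 PM − 6:00 = 10:30 AM on Jan 25.
Layover = 2:25 PM − 10:30 AM = 3 hours 55 minutes.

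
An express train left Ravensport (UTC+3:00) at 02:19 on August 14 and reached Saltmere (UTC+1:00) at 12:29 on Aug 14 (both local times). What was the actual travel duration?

12 hours 10 minutes

Departure in UTC: 02:19 − 3:00 = 23:19 on Aug 13.
Arrival in UTC: 12:29 − 1:00 = 11:29 on Aug 14.
Elapsed = 11:29 − 23:19 (+1 day) = 12 hours 10 minutes.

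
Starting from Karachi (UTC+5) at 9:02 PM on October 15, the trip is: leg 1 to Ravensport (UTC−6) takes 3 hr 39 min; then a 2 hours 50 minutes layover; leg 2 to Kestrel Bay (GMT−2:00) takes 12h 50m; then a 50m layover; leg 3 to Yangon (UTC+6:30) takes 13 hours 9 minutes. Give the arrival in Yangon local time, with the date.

7:50 AM on Oct 17

Convert departure to UTC: 9:02 PM − 5:00 = 4:02 PM UTC on Oct 15.
Add 3 hours 39 minutes leg 1 → 7:41 PM UTC.
Add 2 hours and 50 minutes layover in Ravensport → 10:31 PM UTC.
Add 12 hours 50 minutes leg 2 → 11:21 AM UTC (Oct 16).
Add 50 minutes layover in Kestrel Bay → 12:11 PM UTC.
Add 13 hours and 9 minutes leg 3 → 1:20 AM UTC (Oct 17).
Yangon is UTC+6:30, so local arrival = 1:20 AM + 6:30 = 7:50 AM on Oct 17.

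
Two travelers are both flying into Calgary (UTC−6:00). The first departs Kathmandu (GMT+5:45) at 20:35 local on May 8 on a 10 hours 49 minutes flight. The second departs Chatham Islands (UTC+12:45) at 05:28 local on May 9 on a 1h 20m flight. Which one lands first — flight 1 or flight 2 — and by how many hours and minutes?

Flight 1 in UTC: 20:35 − 5:45 = 14:50 on May 8.
+10 hours and 49 minutes → arrive 01:39 UTC on May 9.
Flight 2 in UTC: 05:28 − 12:45 = 16:43 on May 8.
+1 hour 20 minutes → arrive 18:03 UTC on May 8.
Flight 2 lands earlier by 7 hours 36 minutes.

the second, by 7 hours 36 minutes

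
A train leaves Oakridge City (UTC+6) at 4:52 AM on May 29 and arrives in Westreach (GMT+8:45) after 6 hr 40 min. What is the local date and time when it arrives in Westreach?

Convert departure to UTC: 4:52 AM − 6:00 = 10:52 PM UTC on May 28.
Add 6 hours and 40 minutes travel time → 5:32 AM UTC (May 29).
Westreach is UTC+8:45, so local arrival = 5:32 AM + 8:45 = 2:17 PM on May 29.

2:17 PM on May 29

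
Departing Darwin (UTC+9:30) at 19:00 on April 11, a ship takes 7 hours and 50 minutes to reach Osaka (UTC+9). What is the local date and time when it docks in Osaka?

02:20 on Apr 12

Osaka is 0:30 behind Darwin.
After 7 hours and 50 minutes it is 02:50 (Apr 12) in Darwin.
Shift by the zone difference: 02:50 − 0:30 = 02:20 on Apr 12 in Osaka.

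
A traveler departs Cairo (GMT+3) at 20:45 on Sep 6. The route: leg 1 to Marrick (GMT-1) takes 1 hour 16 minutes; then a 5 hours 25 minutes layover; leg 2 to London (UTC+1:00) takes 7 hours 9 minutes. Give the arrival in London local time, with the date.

08:35 on September 7

Convert departure to UTC: 20:45 − 3:00 = 17:45 UTC on Sep 6.
Add 1 hour and 16 minutes leg 1 → 19:01 UTC.
Add 5 hours 25 minutes layover in Marrick → 00:26 UTC (Sep 7).
Add 7 hours and 9 minutes leg 2 → 07:35 UTC.
London is UTC+1:00, so local arrival = 07:35 + 1:00 = 08:35 on Sep 7.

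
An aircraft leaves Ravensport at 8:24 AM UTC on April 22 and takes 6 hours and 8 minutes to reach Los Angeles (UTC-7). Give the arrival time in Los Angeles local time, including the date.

Departure is given in UTC: 8:24 AM on Apr 22.
Add 6 hours 8 minutes → 2:32 PM UTC.
Los Angeles is UTC−7:00: 2:32 PM − 7:00 = 7:32 AM on Apr 22.

7:32 AM on April 22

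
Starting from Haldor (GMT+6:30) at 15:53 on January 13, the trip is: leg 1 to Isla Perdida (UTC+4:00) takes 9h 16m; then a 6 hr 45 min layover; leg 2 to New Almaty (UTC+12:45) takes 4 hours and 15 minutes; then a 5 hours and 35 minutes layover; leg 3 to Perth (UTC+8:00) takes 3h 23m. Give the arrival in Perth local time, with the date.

22:37 on January 14

Convert departure to UTC: 15:53 − 6:30 = 09:23 UTC on Jan 13.
Add 9 hours 16 minutes leg 1 → 18:39 UTC.
Add 6 hours 45 minutes layover in Isla Perdida → 01:24 UTC (Jan 14).
Add 4 hours 15 minutes leg 2 → 05:39 UTC.
Add 5 hours and 35 minutes layover in New Almaty → 11:14 UTC.
Add 3 hours and 23 minutes leg 3 → 14:37 UTC.
Perth is UTC+8:00, so local arrival = 14:37 + 8:00 = 22:37 on Jan 14.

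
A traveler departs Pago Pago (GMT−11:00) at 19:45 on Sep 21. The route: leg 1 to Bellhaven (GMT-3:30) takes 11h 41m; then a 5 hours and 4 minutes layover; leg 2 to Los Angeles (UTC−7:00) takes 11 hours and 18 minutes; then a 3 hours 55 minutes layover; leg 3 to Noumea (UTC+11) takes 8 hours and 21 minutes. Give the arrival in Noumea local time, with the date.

10:04 on September 24

Convert departure to UTC: 19:45 + 11:00 = 06:45 UTC on Sep 22.
Add 11 hours 41 minutes leg 1 → 18:26 UTC.
Add 5 hours 4 minutes layover in Bellhaven → 23:30 UTC.
Add 11 hours 18 minutes leg 2 → 10:48 UTC (Sep 23).
Add 3 hours 55 minutes layover in Los Angeles → 14:43 UTC.
Add 8 hours 21 minutes leg 3 → 23:04 UTC.
Noumea is UTC+11:00, so local arrival = 23:04 + 11:00 = 10:04 on Sep 24.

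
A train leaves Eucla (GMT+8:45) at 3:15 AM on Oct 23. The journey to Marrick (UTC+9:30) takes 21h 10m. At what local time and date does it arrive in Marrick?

1:10 AM on October 24

Convert departure to UTC: 3:15 AM − 8:45 = 6:30 PM UTC on Oct 22.
Add 21 hours and 10 minutes travel time → 3:40 PM UTC (Oct 23).
Marrick is UTC+9:30, so local arrival = 3:40 PM + 9:30 = 1:10 AM on Oct 24.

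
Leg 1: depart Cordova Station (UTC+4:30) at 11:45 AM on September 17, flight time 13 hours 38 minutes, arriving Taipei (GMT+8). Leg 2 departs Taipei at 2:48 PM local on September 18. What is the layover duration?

9 hours 55 minutes

Convert departure to UTC: 11:45 AM − 4:30 = 7:15 AM UTC on Sep 17.
Add 13 hours and 38 minutes flight time → 8:53 PM UTC.
Taipei is UTC+8:00, so local arrival = 8:53 PM + 8:00 = 4:53 AM on Sep 18.
Layover = 2:48 PM − 4:53 AM = 9 hours 55 minutes.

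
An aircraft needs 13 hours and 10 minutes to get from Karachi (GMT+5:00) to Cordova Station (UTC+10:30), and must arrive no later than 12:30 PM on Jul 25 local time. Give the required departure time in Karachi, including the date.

Target arrival in UTC: 12:30 PM − 10:30 = 2:00 AM on Jul 25.
Subtract 13 hours 10 minutes → departure 12:50 PM UTC on Jul 24.
Karachi is UTC+5:00: 12:50 PM + 5:00 = 5:50 PM on Jul 24.

5:50 PM on July 24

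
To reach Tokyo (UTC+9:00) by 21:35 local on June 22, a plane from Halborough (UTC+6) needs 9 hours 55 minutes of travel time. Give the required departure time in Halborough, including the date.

08:40 on June 22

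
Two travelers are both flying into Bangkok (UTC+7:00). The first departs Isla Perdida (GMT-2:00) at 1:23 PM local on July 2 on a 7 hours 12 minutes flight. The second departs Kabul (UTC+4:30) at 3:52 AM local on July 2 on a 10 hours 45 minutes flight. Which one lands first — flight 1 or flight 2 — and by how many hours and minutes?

the second, by 12 hours 28 minutes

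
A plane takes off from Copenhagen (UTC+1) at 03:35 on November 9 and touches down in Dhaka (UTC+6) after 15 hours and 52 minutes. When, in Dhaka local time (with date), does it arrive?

00:27 on November 10

Convert departure to UTC: 03:35 − 1:00 = 02:35 UTC on Nov 9.
Add 15 hours and 52 minutes travel time → 18:27 UTC.
Dhaka is UTC+6:00, so local arrival = 18:27 + 6:00 = 00:27 on Nov 10.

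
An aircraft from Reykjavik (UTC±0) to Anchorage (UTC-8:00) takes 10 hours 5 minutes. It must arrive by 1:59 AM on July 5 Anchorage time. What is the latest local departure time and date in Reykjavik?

11:54 PM on Jul 4

Target arrival in UTC: 1:59 AM + 8:00 = 9:59 AM on Jul 5.
Subtract 10 hours and 5 minutes → departure 11:54 PM UTC on Jul 4.
Reykjavik is UTC+0, so departure is 11:54 PM on Jul 4.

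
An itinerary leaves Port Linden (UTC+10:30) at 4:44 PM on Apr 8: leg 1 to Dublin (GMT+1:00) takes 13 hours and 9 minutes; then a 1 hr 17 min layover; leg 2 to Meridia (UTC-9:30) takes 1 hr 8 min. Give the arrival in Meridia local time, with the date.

12:18 PM on Apr 8

Convert departure to UTC: 4:44 PM − 10:30 = 6:14 AM UTC on Apr 8.
Add 13 hours and 9 minutes leg 1 → 7:23 PM UTC.
Add 1 hour 17 minutes layover in Dublin → 8:40 PM UTC.
Add 1 hour and 8 minutes leg 2 → 9:48 PM UTC.
Meridia is UTC−9:30, so local arrival = 9:48 PM − 9:30 = 12:18 PM on Apr 8.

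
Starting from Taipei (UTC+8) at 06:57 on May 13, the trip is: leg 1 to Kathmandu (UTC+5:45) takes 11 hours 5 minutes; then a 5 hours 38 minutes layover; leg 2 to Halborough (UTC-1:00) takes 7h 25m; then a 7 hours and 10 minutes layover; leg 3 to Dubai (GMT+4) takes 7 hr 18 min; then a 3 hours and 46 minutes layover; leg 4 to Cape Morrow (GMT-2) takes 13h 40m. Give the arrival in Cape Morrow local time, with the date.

Convert departure to UTC: 06:57 − 8:00 = 22:57 UTC on May 12.
Add 11 hours 5 minutes leg 1 → 10:02 UTC (May 13).
Add 5 hours and 38 minutes layover in Kathmandu → 15:40 UTC.
Add 7 hours and 25 minutes leg 2 → 23:05 UTC.
Add 7 hours 10 minutes layover in Halborough → 06:15 UTC (May 14).
Add 7 hours and 18 minutes leg 3 → 13:33 UTC.
Add 3 hours 46 minutes layover in Dubai → 17:19 UTC.
Add 13 hours and 40 minutes leg 4 → 06:59 UTC (May 15).
Cape Morrow is UTC−2:00, so local arrival = 06:59 − 2:00 = 04:59 on May 15.

04:59 on May 15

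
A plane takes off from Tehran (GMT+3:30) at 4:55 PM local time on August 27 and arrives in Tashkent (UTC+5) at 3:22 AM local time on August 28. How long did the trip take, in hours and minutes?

8 hours 57 minutes

Tashkent is 1:30 ahead of Tehran.
Clock-face elapsed time (ignoring zones) is 10 hours 27 minutes.
Actual elapsed = 10 hours 27 minutes − 1:30 = 8 hours 57 minutes.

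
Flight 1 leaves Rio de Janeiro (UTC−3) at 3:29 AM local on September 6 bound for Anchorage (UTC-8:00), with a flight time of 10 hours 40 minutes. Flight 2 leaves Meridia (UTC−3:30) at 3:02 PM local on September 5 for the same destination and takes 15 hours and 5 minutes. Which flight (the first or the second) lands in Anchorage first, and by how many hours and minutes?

Flight 1 in UTC: 3:29 AM + 3:00 = 6:29 AM on Sep 6.
+10 hours 40 minutes → arrive 5:09 PM UTC on Sep 6.
Flight 2 in UTC: 3:02 PM + 3:30 = 6:32 PM on Sep 5.
+15 hours 5 minutes → arrive 9:37 AM UTC on Sep 6.
Flight 2 lands earlier by 7 hours 32 minutes.

the second, by 7 hours 32 minutes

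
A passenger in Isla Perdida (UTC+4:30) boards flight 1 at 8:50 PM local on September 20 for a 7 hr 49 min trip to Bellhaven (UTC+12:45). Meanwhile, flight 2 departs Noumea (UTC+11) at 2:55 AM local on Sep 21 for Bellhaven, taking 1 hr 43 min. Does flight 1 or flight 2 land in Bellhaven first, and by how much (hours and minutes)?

the second, by 6 hours 31 minutes

Flight 1 in UTC: 8:50 PM − 4:30 = 4:20 PM on Sep 20.
+7 hours and 49 minutes → arrive 12:09 AM UTC on Sep 21.
Flight 2 in UTC: 2:55 AM − 11:00 = 3:55 PM on Sep 20.
+1 hour and 43 minutes → arrive 5:38 PM UTC on Sep 20.
Flight 2 lands earlier by 6 hours 31 minutes.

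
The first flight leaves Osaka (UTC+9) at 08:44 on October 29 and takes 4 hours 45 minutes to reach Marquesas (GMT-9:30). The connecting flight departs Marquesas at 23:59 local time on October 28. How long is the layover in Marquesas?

5 hours

Convert departure to UTC: 08:44 − 9:00 = 23:44 UTC on Oct 28.
Add 4 hours 45 minutes flight time → 04:29 UTC (Oct 29).
Marquesas is UTC−9:30, so local arrival = 04:29 − 9:30 = 18:59 on Oct 28.
Layover = 23:59 − 18:59 = 5 hours.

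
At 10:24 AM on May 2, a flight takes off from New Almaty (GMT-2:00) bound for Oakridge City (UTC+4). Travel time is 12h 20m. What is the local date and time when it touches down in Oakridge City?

4:44 AM on May 3

Convert departure to UTC: 10:24 AM + 2:00 = 12:24 PM UTC on May 2.
Add 12 hours and 20 minutes travel time → 12:44 AM UTC (May 3).
Oakridge City is UTC+4:00, so local arrival = 12:44 AM + 4:00 = 4:44 AM on May 3.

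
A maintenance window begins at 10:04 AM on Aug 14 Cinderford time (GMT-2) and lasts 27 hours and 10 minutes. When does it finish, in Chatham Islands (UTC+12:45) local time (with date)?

3:59 AM on August 16

Convert start to UTC: 10:04 AM + 2:00 = 12:04 PM UTC on Aug 14.
Add 27 hours 10 minutes duration → 3:14 PM UTC (Aug 15).
Chatham Islands is UTC+12:45, so local end time = 3:14 PM + 12:45 = 3:59 AM on Aug 16.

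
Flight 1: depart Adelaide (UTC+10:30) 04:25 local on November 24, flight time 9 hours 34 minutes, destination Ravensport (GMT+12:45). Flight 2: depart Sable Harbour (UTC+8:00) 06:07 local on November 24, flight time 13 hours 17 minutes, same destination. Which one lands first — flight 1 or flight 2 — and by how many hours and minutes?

Flight 1 in UTC: 04:25 − 10:30 = 17:55 on Nov 23.
+9 hours and 34 minutes → arrive 03:29 UTC on Nov 24.
Flight 2 in UTC: 06:07 − 8:00 = 22:07 on Nov 23.
+13 hours and 17 minutes → arrive 11:24 UTC on Nov 24.
Flight 1 lands earlier by 7 hours 55 minutes.

the first, by 7 hours 55 minutes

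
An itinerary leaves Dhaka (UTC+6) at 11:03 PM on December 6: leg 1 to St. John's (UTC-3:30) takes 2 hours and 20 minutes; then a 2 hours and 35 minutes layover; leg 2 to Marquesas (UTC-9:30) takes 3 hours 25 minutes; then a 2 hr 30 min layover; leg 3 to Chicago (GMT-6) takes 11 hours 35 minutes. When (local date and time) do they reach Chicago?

9:28 AM on Dec 7

Convert departure to UTC: 11:03 PM − 6:00 = 5:03 PM UTC on Dec 6.
Add 2 hours 20 minutes leg 1 → 7:23 PM UTC.
Add 2 hours and 35 minutes layover in St. John's → 9:58 PM UTC.
Add 3 hours and 25 minutes leg 2 → 1:23 AM UTC (Dec 7).
Add 2 hours and 30 minutes layover in Marquesas → 3:53 AM UTC.
Add 11 hours 35 minutes leg 3 → 3:28 PM UTC.
Chicago is UTC−6:00, so local arrival = 3:28 PM − 6:00 = 9:28 AM on Dec 7.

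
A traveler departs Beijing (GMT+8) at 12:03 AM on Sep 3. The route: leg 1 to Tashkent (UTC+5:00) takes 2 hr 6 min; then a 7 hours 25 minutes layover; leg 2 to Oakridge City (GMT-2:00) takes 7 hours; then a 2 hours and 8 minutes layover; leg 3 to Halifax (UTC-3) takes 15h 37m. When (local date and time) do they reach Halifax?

11:19 PM on Sep 3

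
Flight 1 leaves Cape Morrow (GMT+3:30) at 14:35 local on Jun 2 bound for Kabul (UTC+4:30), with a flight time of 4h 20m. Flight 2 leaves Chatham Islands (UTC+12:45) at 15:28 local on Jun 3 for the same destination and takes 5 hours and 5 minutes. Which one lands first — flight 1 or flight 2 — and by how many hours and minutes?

Flight 1 in UTC: 14:35 − 3:30 = 11:05 on Jun 2.
+4 hours 20 minutes → arrive 15:25 UTC on Jun 2.
Flight 2 in UTC: 15:28 − 12:45 = 02:43 on Jun 3.
+5 hours and 5 minutes → arrive 07:48 UTC on Jun 3.
Flight 1 lands earlier by 16 hours 23 minutes.

the first, by 16 hours 23 minutes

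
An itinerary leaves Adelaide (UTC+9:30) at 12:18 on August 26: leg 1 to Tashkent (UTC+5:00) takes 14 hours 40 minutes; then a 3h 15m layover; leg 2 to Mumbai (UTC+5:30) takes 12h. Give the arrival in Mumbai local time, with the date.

Convert departure to UTC: 12:18 − 9:30 = 02:48 UTC on Aug 26.
Add 14 hours 40 minutes leg 1 → 17:28 UTC.
Add 3 hours and 15 minutes layover in Tashkent → 20:43 UTC.
Add 12 hours leg 2 → 08:43 UTC (Aug 27).
Mumbai is UTC+5:30, so local arrival = 08:43 + 5:30 = 14:13 on Aug 27.

14:13 on August 27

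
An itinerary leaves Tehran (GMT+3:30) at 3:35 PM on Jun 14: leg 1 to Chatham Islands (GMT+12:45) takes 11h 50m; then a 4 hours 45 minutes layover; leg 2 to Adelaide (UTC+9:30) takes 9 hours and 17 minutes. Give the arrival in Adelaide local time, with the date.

11:27 PM on June 15

Convert departure to UTC: 3:35 PM − 3:30 = 12:05 PM UTC on Jun 14.
Add 11 hours 50 minutes leg 1 → 11:55 PM UTC.
Add 4 hours 45 minutes layover in Chatham Islands → 4:40 AM UTC (Jun 15).
Add 9 hours and 17 minutes leg 2 → 1:57 PM UTC.
Adelaide is UTC+9:30, so local arrival = 1:57 PM + 9:30 = 11:27 PM on Jun 15.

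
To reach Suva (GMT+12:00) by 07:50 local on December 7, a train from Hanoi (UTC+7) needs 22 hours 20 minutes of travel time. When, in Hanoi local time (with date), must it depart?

Target arrival in UTC: 07:50 − 12:00 = 19:50 on Dec 6.
Subtract 22 hours 20 minutes → departure 21:30 UTC on Dec 5.
Hanoi is UTC+7:00: 21:30 + 7:00 = 04:30 on Dec 6.

04:30 on Dec 6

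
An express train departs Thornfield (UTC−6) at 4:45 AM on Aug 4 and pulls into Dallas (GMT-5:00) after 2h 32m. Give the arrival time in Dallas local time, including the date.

8:17 AM on August 4

Convert departure to UTC: 4:45 AM + 6:00 = 10:45 AM UTC on Aug 4.
Add 2 hours and 32 minutes travel time → 1:17 PM UTC.
Dallas is UTC−5:00, so local arrival = 1:17 PM − 5:00 = 8:17 AM on Aug 4.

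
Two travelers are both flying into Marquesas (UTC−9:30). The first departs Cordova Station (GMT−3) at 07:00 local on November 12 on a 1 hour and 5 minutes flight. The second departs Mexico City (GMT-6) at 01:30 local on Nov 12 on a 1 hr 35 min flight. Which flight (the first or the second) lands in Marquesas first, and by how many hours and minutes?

the second, by 2 hours

Flight 1 in UTC: 07:00 + 3:00 = 10:00 on Nov 12.
+1 hour and 5 minutes → arrive 11:05 UTC on Nov 12.
Flight 2 in UTC: 01:30 + 6:00 = 07:30 on Nov 12.
+1 hour and 35 minutes → arrive 09:05 UTC on Nov 12.
Flight 2 lands earlier by 2 hours.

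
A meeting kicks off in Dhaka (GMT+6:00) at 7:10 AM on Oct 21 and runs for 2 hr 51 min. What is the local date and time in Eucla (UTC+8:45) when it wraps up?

Convert start to UTC: 7:10 AM − 6:00 = 1:10 AM UTC on Oct 21.
Add 2 hours and 51 minutes duration → 4:01 AM UTC.
Eucla is UTC+8:45, so local end time = 4:01 AM + 8:45 = 12:46 PM on Oct 21.

12:46 PM on October 21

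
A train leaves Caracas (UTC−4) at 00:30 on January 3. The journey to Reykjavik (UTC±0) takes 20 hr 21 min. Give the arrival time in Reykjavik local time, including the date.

Convert departure to UTC: 00:30 + 4:00 = 04:30 UTC on Jan 3.
Add 20 hours and 21 minutes travel time → 00:51 UTC (Jan 4).
Reykjavik is UTC+0, so local arrival is the same: 00:51 on Jan 4.

00:51 on January 4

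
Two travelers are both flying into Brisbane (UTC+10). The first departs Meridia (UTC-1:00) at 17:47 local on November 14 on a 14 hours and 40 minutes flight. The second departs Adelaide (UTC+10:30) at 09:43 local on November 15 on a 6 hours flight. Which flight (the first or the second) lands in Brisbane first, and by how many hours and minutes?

Flight 1 in UTC: 17:47 + 1:00 = 18:47 on Nov 14.
+14 hours and 40 minutes → arrive 09:27 UTC on Nov 15.
Flight 2 in UTC: 09:43 − 10:30 = 23:13 on Nov 14.
+6 hours → arrive 05:13 UTC on Nov 15.
Flight 2 lands earlier by 4 hours 14 minutes.

the second, by 4 hours 14 minutes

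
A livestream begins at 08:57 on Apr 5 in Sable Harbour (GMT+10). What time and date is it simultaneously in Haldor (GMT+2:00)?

00:57 on Apr 5

In UTC: 08:57 − 10:00 = 22:57 on Apr 4.
Haldor is UTC+2:00: 22:57 + 2:00 = 00:57 on Apr 5.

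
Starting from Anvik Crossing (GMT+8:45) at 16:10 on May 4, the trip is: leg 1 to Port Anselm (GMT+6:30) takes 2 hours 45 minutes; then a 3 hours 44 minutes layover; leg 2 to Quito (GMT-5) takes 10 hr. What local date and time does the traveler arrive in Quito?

Convert departure to UTC: 16:10 − 8:45 = 07:25 UTC on May 4.
Add 2 hours and 45 minutes leg 1 → 10:10 UTC.
Add 3 hours 44 minutes layover in Port Anselm → 13:54 UTC.
Add 10 hours leg 2 → 23:54 UTC.
Quito is UTC−5:00, so local arrival = 23:54 − 5:00 = 18:54 on May 4.

18:54 on May 4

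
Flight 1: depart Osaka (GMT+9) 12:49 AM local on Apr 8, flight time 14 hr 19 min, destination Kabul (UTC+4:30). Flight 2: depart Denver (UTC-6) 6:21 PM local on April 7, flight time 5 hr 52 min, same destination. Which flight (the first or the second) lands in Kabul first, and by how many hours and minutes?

Flight 1 in UTC: 12:49 AM − 9:00 = 3:49 PM on Apr 7.
+14 hours and 19 minutes → arrive 6:08 AM UTC on Apr 8.
Flight 2 in UTC: 6:21 PM + 6:00 = 12:21 AM on Apr 8.
+5 hours 52 minutes → arrive 6:13 AM UTC on Apr 8.
Flight 1 lands earlier by 5 minutes.

the first, by 5 minutes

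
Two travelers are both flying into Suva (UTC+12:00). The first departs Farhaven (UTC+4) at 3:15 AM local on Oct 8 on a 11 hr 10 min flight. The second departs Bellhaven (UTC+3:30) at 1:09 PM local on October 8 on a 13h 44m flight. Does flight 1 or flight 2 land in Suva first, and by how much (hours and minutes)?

Flight 1 in UTC: 3:15 AM − 4:00 = 11:15 PM on Oct 7.
+11 hours and 10 minutes → arrive 10:25 AM UTC on Oct 8.
Flight 2 in UTC: 1:09 PM − 3:30 = 9:39 AM on Oct 8.
+13 hours and 44 minutes → arrive 11:23 PM UTC on Oct 8.
Flight 1 lands earlier by 12 hours 58 minutes.

the first, by 12 hours 58 minutes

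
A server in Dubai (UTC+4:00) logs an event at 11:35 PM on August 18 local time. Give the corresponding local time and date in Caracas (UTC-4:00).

In UTC: 11:35 PM − 4:00 = 7:35 PM on Aug 18.
Caracas is UTC−4:00: 7:35 PM − 4:00 = 3:35 PM on Aug 18.

3:35 PM on August 18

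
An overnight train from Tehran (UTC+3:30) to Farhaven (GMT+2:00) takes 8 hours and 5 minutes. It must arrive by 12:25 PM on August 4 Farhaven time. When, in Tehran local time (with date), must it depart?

Target arrival in UTC: 12:25 PM − 2:00 = 10:25 AM on Aug 4.
Subtract 8 hours and 5 minutes → departure 2:20 AM UTC on Aug 4.
Tehran is UTC+3:30: 2:20 AM + 3:30 = 5:50 AM on Aug 4.

5:50 AM on Aug 4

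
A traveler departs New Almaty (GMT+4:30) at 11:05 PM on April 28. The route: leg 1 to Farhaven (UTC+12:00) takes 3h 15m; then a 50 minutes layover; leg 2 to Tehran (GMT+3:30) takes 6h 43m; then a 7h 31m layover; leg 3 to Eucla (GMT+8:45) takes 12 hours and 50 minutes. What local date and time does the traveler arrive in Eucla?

10:29 AM on Apr 30

Convert departure to UTC: 11:05 PM − 4:30 = 6:35 PM UTC on Apr 28.
Add 3 hours and 15 minutes leg 1 → 9:50 PM UTC.
Add 50 minutes layover in Farhaven → 10:40 PM UTC.
Add 6 hours 43 minutes leg 2 → 5:23 AM UTC (Apr 29).
Add 7 hours 31 minutes layover in Tehran → 12:54 PM UTC.
Add 12 hours and 50 minutes leg 3 → 1:44 AM UTC (Apr 30).
Eucla is UTC+8:45, so local arrival = 1:44 AM + 8:45 = 10:29 AM on Apr 30.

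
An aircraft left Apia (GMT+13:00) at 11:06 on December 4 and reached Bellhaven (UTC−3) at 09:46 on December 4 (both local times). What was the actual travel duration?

14 hours 40 minutes

Departure in UTC: 11:06 − 13:00 = 22:06 on Dec 3.
Arrival in UTC: 09:46 + 3:00 = 12:46 on Dec 4.
Elapsed = 12:46 − 22:06 (+1 day) = 14 hours 40 minutes.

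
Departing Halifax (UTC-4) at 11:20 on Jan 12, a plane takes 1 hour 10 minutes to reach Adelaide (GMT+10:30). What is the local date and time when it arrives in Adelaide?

03:00 on Jan 13

Adelaide is 14:30 ahead of Halifax.
After 1 hour and 10 minutes it is 12:30 in Halifax.
Shift by the zone difference: 12:30 + 14:30 = 03:00 on Jan 13 in Adelaide.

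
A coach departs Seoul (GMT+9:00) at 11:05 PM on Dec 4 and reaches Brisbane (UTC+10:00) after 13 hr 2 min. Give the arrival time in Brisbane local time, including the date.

1:07 PM on December 5

Convert departure to UTC: 11:05 PM − 9:00 = 2:05 PM UTC on Dec 4.
Add 13 hours 2 minutes travel time → 3:07 AM UTC (Dec 5).
Brisbane is UTC+10:00, so local arrival = 3:07 AM + 10:00 = 1:07 PM on Dec 5.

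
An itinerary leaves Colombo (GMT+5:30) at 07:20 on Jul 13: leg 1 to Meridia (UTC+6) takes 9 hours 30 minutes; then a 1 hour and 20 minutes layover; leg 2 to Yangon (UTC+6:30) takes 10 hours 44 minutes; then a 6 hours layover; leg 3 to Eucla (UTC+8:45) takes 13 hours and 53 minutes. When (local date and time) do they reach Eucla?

Convert departure to UTC: 07:20 − 5:30 = 01:50 UTC on Jul 13.
Add 9 hours 30 minutes leg 1 → 11:20 UTC.
Add 1 hour 20 minutes layover in Meridia → 12:40 UTC.
Add 10 hours and 44 minutes leg 2 → 23:24 UTC.
Add 6 hours layover in Yangon → 05:24 UTC (Jul 14).
Add 13 hours 53 minutes leg 3 → 19:17 UTC.
Eucla is UTC+8:45, so local arrival = 19:17 + 8:45 = 04:02 on Jul 15.

04:02 on Jul 15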